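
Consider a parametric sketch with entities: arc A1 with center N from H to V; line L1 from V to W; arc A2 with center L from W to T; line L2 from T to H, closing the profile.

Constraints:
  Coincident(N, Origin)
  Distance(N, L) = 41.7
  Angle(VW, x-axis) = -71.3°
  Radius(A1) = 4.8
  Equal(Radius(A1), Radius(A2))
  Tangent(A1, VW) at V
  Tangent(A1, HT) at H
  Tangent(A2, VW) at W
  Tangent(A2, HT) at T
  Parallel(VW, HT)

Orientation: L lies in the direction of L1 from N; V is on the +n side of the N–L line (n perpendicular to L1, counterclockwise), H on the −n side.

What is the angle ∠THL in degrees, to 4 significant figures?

6.566°

The slot axis is L1's direction at -71.3°, so u = (cos -71.3°, sin -71.3°) = (0.3206, -0.9472) and n = (−sin -71.3°, cos -71.3°) = (0.9472, 0.3206). N is at the origin and L lies 41.7 along u from N, so L = 41.7·u = (13.37, -39.50). Tangency of A1 to both parallel lines with radius 4.8 puts V and H at N ± 4.8·n: V = (4.547, 1.539), H = (-4.547, -1.539). Equal radii place W and T the same way about L: W = L + 4.8·n = (17.92, -37.96), T = L − 4.8·n = (8.823, -41.04). Then cos ∠THL = HT·HL / (|HT||HL|), giving 6.566°.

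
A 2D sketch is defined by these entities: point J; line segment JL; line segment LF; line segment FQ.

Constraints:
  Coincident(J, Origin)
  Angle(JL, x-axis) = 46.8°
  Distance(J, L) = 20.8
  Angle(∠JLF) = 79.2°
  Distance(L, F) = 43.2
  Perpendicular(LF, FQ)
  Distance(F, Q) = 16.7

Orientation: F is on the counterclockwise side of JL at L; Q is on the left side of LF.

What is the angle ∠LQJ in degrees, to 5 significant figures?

26.559°

J is at the origin; JL runs at 46.8° with length 20.8, so L = 20.8·(cos 46.8°, sin 46.8°) = (14.239, 15.163). ∠JLF = 79.2°, so LF runs at 46.8° + (180° − 79.2°) = 147.60° from the x-axis; with |LF| = 43.2, F = L + 43.2·(cos 147.60°, sin 147.60°) = (-22.236, 38.310). The perpendicularity gives FQ at right angles to LF; with |FQ| = 16.7 on the left of LF, Q = F + 16.7·(-0.53583, -0.84433) = (-31.185, 24.210). Then cos ∠LQJ = QL·QJ / (|QL||QJ|), giving 26.559°.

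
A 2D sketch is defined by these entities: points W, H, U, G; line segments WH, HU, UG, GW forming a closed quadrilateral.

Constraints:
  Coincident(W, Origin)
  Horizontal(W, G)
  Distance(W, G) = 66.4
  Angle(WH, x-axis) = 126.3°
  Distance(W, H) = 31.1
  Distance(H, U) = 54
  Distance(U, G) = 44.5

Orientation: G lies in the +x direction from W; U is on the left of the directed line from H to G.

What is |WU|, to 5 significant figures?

47.360

Checks: |HU| = 54.00 ✓; |UG| = 44.50 ✓.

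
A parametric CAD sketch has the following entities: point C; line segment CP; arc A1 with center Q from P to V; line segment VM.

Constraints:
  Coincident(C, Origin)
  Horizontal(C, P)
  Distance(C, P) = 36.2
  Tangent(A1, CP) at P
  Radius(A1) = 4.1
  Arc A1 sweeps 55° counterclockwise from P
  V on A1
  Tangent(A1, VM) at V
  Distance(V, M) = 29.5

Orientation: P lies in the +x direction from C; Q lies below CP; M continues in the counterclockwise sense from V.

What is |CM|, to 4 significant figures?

30.41

C is at the origin; C and P share the same y with |CP| = 36.2 and P on the +x side, so P = (36.20, 0.000). Tangency of A1 to CP means the radius QP is perpendicular to CP, so Q = P + (0, -4.1) = (36.20, -4.100). On A1, P sits at bearing 90° from Q; a 55° counterclockwise sweep puts V at bearing 145°, so V = Q + 4.1·(cos 145°, sin 145°) = (32.84, -1.748). The tangent condition forces QV to be normal to VM, so VM runs along (−sin 145°, cos 145°); with |VM| = 29.5, M = (15.92, -25.91). Then |CM| = |M − C| = 30.41.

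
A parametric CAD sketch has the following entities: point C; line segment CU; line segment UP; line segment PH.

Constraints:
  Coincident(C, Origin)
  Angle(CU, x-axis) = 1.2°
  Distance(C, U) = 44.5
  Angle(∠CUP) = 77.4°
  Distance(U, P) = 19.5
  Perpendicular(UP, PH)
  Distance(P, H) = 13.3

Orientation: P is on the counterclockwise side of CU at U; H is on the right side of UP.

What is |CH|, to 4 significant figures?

57.57

∠CUP = 77.4°, so UP runs at 1.2° + (180° − 77.4°) = 103.8° from the x-axis; with |UP| = 19.5, P = U + 19.5·(cos 103.8°, sin 103.8°) = (39.84, 19.87). The perpendicularity gives PH at right angles to UP; with |PH| = 13.3 on the right of UP, H = P + 13.3·(0.9711, 0.2385) = (52.75, 23.04). Then |CH| = |H − C| = 57.57.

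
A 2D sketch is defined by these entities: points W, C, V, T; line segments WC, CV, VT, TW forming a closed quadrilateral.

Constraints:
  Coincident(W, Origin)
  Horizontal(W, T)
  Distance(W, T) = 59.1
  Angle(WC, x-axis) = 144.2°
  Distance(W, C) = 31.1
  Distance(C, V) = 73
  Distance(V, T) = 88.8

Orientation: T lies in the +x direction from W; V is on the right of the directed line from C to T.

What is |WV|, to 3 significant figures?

54.8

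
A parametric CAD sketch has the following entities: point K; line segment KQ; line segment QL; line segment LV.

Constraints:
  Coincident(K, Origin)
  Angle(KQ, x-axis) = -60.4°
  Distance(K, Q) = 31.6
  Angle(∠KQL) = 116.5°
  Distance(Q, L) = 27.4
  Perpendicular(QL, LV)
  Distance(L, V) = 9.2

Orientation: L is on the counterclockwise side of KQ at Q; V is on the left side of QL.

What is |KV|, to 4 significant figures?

45.68

K is at the origin; KQ runs at -60.4° with length 31.6, so Q = 31.6·(cos -60.4°, sin -60.4°) = (15.61, -27.48). ∠KQL = 116.5°, so QL runs at -60.4° + (180° − 116.5°) = 3.100° from the x-axis; with |QL| = 27.4, L = Q + 27.4·(cos 3.100°, sin 3.100°) = (42.97, -25.99). The perpendicularity gives LV at right angles to QL; with |LV| = 9.2 on the left of QL, V = L + 9.2·(-0.05408, 0.9985) = (42.47, -16.81). Then |KV| = |V − K| = 45.68.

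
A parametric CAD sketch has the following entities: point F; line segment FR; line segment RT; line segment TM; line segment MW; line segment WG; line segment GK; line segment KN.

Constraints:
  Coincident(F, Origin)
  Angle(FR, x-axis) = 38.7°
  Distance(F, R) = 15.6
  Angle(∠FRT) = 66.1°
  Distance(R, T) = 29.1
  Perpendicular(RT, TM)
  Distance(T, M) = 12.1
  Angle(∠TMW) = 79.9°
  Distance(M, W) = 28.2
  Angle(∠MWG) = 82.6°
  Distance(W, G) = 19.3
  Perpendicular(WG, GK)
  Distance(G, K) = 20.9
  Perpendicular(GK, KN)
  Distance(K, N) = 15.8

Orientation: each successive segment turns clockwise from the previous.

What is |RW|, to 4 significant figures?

7.279

The perpendicularity gives TM at right angles to RT, so TM runs at -165.2°; with |TM| = 12.1, M = (7.910, -21.47). ∠TMW = 79.9° gives MW at 94.70° from the x-axis; with |MW| = 28.2, W = (5.599, 6.634). Then |RW| = |W − R| = 7.279.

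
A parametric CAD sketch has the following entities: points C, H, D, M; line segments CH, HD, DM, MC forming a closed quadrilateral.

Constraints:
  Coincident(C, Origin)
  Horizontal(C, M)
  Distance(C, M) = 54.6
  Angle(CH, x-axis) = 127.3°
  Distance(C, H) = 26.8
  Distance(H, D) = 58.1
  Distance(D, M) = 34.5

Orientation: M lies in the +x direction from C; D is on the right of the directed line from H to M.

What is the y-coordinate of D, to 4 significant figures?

-18.87

C is at the origin; C and M share the same y with |CM| = 54.6 and M in +x, so M = (54.6, 0). CH runs at 127.3° with |CH| = 26.8, so H = (-16.24, 21.32). D is determined by |HD| = 58.1 and |DM| = 34.5 together: it lies at the intersection of circle(H, 58.1) and circle(M, 34.5). With |HM| = 73.98, the foot of the radical line on HM is 51.76 from H and the perpendicular offset is √(58.1² − 51.76²) = 26.39. Taking the right-of-HM solution: D = (25.72, -18.87).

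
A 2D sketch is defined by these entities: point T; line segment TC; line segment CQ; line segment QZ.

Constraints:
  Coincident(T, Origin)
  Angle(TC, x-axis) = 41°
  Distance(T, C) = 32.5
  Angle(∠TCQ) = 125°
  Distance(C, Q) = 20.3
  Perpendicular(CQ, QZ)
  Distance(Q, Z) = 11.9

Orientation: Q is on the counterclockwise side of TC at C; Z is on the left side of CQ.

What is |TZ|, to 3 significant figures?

41.6

T is at the origin; TC runs at 41.0° with length 32.5, so C = 32.5·(cos 41.0°, sin 41.0°) = (24.5, 21.3). ∠TCQ = 125.0°, so CQ runs at 41.0° + (180° − 125.0°) = 96.0° from the x-axis; with |CQ| = 20.3, Q = C + 20.3·(cos 96.0°, sin 96.0°) = (22.4, 41.5). CQ is perpendicular to QZ; with |QZ| = 11.9 on the left of CQ, Z = Q + 11.9·(-0.995, -0.105) = (10.6, 40.3). Then |TZ| = |Z − T| = 41.6.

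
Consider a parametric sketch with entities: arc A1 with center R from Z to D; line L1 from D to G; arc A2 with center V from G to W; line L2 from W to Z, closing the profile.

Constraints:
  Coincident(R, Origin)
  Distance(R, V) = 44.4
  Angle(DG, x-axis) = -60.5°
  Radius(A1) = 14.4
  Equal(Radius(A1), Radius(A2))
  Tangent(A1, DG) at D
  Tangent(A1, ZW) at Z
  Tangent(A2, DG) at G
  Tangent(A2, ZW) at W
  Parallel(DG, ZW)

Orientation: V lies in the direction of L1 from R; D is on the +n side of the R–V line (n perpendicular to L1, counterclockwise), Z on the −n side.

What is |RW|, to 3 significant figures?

46.7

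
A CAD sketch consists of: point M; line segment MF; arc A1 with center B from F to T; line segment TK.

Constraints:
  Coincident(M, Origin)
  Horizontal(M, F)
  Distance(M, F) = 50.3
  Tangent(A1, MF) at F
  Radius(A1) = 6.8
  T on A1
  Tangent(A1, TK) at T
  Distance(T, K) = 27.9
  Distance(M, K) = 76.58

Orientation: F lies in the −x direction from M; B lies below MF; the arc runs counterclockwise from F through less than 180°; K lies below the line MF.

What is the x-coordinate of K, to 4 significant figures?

-72.29

M is at the origin; MF is horizontal with |MF| = 50.3 and F on the −x side, so F = (-50.30, 0.000). Since A1 is tangent to MF there, BF ⟂ MF, so B = F + (0, -6.8) = (-50.30, -6.800). Since BT ⟂ TK (tangency), |BK| = √(6.8² + 27.9²) = 28.72 regardless of where T sits on A1. So K lies on both circle(M, 76.58) and circle(B, 28.72); the below-MF intersection is K = (-72.29, -25.27). T is the foot of the tangent from K: T = (-55.78, -2.776).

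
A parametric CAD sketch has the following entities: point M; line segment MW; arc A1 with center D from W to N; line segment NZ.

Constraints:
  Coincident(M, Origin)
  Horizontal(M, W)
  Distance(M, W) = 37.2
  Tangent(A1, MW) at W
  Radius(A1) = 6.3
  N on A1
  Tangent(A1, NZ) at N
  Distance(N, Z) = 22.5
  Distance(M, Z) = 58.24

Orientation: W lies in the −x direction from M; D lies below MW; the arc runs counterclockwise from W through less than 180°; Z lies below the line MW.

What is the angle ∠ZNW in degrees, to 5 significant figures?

149.26°

M is at the origin; MW is horizontal with |MW| = 37.2 and W on the −x side, so W = (-37.200, 0.0000). Tangency of A1 to MW means the radius DW is perpendicular to MW, so D = W + (0, -6.3) = (-37.200, -6.3000). Since DN ⟂ NZ (tangency), |DZ| = √(6.3² + 22.5²) = 23.365 regardless of where N sits on A1. So Z lies on both circle(M, 58.24) and circle(D, 23.365); the below-MW intersection is Z = (-53.480, -23.060). N is the foot of the tangent from Z: N = (-42.735, -3.2914).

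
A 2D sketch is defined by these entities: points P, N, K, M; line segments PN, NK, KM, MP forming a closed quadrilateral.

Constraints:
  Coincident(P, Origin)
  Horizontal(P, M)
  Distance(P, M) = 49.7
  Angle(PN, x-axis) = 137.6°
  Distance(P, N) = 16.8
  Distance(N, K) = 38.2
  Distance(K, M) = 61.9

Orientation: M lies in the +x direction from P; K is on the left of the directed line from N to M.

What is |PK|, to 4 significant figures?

44.94

Checks: |NK| = 38.20 ✓; |KM| = 61.90 ✓.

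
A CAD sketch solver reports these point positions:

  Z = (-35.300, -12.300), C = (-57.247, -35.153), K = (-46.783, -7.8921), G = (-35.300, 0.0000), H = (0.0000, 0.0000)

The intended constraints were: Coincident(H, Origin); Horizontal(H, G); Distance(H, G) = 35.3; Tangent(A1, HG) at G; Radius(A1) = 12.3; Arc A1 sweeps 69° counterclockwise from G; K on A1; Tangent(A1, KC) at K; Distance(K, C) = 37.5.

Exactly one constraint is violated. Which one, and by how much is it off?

Distance(K, C) = 37.5 — off by 8.30.

H = (0.00, 0.00) ✓; H.y = 0.00, G.y = 0.00 ✓; |HG| = 35.30 ✓; ∠(ZG, GH) = 90.00° ✓; |ZG| = 12.30 ✓; bearing(Z→K) − bearing(Z→G) = 69.00° ✓; |ZK| = 12.30 ✓; ∠(ZK, KC) = 90.00° ✓; |KC| = 29.20 ✗.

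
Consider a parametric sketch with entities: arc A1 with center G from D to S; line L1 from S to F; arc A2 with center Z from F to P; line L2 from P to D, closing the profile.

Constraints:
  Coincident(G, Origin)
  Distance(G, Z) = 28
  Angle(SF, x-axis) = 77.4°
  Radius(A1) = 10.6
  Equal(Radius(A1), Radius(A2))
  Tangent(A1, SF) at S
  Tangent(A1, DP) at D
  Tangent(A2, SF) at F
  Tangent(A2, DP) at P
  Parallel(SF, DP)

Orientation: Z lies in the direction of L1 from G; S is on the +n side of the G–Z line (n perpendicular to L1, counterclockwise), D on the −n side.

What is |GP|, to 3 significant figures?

29.9

Tangency of A1 to both parallel lines with radius 10.6 puts S and D at G ± 10.6·n: S = (-10.3, 2.31), D = (10.3, -2.31). Equal radii place F and P the same way about Z: F = Z + 10.6·n = (-4.24, 29.6), P = Z − 10.6·n = (16.5, 25.0). Then |GP| = |P − G| = 29.9.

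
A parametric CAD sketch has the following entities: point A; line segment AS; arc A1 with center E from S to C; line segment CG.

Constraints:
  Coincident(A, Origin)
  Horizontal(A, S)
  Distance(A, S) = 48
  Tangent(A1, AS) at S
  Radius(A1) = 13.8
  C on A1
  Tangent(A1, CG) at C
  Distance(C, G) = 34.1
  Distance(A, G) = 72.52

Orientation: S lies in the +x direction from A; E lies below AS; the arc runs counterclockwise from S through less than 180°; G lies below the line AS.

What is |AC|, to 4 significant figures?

41.28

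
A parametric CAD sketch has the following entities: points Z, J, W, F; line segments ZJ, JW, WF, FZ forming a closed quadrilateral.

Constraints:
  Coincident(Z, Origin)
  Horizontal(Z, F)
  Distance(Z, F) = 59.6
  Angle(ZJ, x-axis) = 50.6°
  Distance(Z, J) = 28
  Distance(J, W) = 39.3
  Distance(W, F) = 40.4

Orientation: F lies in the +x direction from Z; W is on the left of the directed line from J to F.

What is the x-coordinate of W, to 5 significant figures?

52.627

Z is at the origin; ZF is horizontal with |ZF| = 59.6 and F in +x, so F = (59.6, 0). ZJ runs at 50.6° with |ZJ| = 28.0, so J = (17.772, 21.637). W is determined by |JW| = 39.3 and |WF| = 40.4 together: it lies at the intersection of circle(J, 39.3) and circle(F, 40.4). With |JF| = 47.092, the foot of the radical line on JF is 22.615 from J and the perpendicular offset is √(39.3² − 22.615²) = 32.141. Taking the left-of-JF solution: W = (52.627, 39.794).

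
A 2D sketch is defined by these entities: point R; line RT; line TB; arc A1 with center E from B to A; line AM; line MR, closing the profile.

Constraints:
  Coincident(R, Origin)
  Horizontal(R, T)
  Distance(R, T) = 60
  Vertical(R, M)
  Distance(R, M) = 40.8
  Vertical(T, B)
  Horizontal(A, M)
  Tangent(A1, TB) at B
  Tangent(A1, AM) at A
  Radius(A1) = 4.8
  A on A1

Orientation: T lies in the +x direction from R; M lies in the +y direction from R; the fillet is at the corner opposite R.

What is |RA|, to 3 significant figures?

68.6

R is at the origin; RT is horizontal with |RT| = 60.0 and T on the +x side, so T = (60.0, 0.00). R and M share the same x with |RM| = 40.8 and M on the +y side, so M = (0.00, 40.8). The virtual corner opposite R is at (60.0, 40.8). A1 meets TB tangentially, so EB is at right angles to TB and tangency of A1 to AM means the radius EA is perpendicular to AM, with radius 4.8, so the center E sits 4.8 in from both sides at E = (55.2, 36.0). That places the tangent points at B = (60.0, 36.0) on TB and A = (55.2, 40.8) on AM. Then |RA| = |A − R| = 68.6.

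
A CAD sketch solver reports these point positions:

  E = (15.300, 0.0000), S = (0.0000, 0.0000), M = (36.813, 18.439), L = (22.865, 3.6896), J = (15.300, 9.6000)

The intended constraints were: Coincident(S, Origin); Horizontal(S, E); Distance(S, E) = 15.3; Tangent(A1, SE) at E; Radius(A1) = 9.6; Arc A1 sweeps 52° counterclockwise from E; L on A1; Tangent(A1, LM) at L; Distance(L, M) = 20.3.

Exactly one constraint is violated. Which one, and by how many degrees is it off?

Tangent(A1, LM) at L — off by 5.40°.

S = (0.00, 0.00) ✓; S.y = 0.00, E.y = 0.00 ✓; |SE| = 15.30 ✓; ∠(JE, ES) = 90.00° ✓; |JE| = 9.600 ✓; bearing(J→L) − bearing(J→E) = 52.00° ✓; |JL| = 9.600 ✓; ∠(JL, LM) = 95.40° ✗; |LM| = 20.30 ✓.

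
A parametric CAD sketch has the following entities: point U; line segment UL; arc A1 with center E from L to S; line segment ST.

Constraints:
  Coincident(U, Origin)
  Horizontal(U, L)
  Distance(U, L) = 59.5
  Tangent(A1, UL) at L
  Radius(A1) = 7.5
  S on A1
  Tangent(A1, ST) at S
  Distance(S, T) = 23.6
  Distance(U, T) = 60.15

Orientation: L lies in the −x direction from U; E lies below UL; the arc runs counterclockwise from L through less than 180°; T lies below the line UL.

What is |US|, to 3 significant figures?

66.6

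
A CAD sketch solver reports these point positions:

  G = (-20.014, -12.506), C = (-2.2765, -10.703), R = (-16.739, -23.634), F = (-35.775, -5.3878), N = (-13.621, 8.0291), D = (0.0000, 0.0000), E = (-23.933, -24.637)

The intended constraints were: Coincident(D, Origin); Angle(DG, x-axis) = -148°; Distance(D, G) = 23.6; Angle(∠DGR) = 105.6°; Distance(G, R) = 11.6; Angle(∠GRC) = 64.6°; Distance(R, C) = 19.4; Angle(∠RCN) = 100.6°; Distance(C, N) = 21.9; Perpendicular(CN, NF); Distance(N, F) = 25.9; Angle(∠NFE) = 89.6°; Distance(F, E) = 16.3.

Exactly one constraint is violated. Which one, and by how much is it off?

Distance(F, E) = 16.3 — off by 6.30.

D = (0.00, 0.00) ✓; DG at -148.0° ✓; |DG| = 23.60 ✓; ∠DGR = 105.6° ✓; |GR| = 11.60 ✓; ∠GRC = 64.60° ✓; |RC| = 19.40 ✓; ∠RCN = 100.6° ✓; |CN| = 21.90 ✓; ∠(CN, NF) = 90.00° ✓; |NF| = 25.90 ✓; ∠NFE = 89.60° ✓; |FE| = 22.60 ✗.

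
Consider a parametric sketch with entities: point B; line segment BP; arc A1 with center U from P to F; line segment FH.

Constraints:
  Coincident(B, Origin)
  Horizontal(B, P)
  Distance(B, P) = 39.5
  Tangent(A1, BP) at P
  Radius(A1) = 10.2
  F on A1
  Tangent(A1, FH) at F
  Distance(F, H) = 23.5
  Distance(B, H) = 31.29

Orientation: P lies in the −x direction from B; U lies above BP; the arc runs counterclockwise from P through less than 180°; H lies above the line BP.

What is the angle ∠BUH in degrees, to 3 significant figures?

50.1°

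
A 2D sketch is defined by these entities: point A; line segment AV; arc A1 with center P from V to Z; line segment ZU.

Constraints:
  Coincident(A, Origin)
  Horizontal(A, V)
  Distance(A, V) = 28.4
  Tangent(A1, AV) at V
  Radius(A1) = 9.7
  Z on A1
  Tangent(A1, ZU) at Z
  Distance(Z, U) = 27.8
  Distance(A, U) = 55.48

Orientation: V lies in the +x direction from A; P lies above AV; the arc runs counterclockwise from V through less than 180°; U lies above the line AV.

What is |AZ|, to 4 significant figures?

38.80

A is at the origin; A and V share the same y with |AV| = 28.4 and V on the +x side, so V = (28.40, 0.000). The tangent condition forces PV to be normal to AV, so P = V + (0, 9.7) = (28.40, 9.700). Since PZ ⟂ ZU (tangency), |PU| = √(9.7² + 27.8²) = 29.44 regardless of where Z sits on A1. So U lies on both circle(A, 55.48) and circle(P, 29.44); the above-AV intersection is U = (42.68, 35.45). Z is the foot of the tangent from U: Z = (37.96, 8.054).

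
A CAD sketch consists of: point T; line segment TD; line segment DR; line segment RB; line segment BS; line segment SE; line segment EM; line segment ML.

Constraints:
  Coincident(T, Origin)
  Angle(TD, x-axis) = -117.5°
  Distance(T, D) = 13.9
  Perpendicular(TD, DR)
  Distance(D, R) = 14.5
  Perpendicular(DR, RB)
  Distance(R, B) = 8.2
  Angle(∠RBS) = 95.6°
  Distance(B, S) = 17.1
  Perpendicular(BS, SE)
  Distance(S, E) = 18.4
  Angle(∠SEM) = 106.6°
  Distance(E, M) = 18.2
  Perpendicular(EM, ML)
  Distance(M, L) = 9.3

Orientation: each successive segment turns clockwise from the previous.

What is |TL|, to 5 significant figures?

26.123

T is at the origin; TD runs at -117.5° with length 13.9, so D = (-6.4183, -12.329). The perpendicularity gives DR at right angles to TD, so DR runs at 152.50°; with |DR| = 14.5, R = (-19.280, -5.6341). The perpendicularity gives RB at right angles to DR, so RB runs at 62.500°; with |RB| = 8.2, B = (-15.494, 1.6394). ∠RBS = 95.6° gives BS at -21.900° from the x-axis; with |BS| = 17.1, S = (0.37238, -4.7387). BS is perpendicular to SE, so SE runs at -111.90°; with |SE| = 18.4, E = (-6.4906, -21.811). ∠SEM = 106.6° gives EM at 174.70° from the x-axis; with |EM| = 18.2, M = (-24.613, -20.130). EM ⟂ ML, so ML runs at 84.700°; with |ML| = 9.3, L = (-23.754, -10.870). Then |TL| = |L − T| = 26.123.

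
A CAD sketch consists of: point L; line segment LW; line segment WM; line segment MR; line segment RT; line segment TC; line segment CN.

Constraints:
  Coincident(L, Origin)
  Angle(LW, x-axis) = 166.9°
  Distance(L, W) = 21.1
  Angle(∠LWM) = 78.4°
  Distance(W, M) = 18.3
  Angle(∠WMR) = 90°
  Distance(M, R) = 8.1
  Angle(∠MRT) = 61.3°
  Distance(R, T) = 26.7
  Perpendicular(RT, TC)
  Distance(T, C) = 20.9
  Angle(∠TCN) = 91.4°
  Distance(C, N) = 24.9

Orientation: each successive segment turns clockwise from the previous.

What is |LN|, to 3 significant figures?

39.5

L is at the origin; LW runs at 166.9° with length 21.1, so W = (-20.6, 4.78). ∠LWM = 78.4° gives WM at 65.3° from the x-axis; with |WM| = 18.3, M = (-12.9, 21.4). ∠WMR = 90.0° gives MR at -24.7° from the x-axis; with |MR| = 8.1, R = (-5.55, 18.0). ∠MRT = 61.3° gives RT at -143° from the x-axis; with |RT| = 26.7, T = (-27.0, 2.10). RT ⟂ TC, so TC runs at 127°; with |TC| = 20.9, C = (-39.4, 18.9). ∠TCN = 91.4° gives CN at 38.0° from the x-axis; with |CN| = 24.9, N = (-19.8, 34.2). Then |LN| = |N − L| = 39.5.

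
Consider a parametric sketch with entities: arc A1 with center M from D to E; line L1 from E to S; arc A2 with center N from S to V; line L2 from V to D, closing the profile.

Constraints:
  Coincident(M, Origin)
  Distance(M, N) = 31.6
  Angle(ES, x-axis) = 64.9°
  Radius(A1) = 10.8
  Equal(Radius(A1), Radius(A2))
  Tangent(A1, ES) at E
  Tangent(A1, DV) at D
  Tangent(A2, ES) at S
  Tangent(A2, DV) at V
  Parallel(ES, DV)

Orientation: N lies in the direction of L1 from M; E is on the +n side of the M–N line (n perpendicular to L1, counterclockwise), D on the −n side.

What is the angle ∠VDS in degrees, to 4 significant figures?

34.35°

The slot axis is L1's direction at 64.9°, so u = (cos 64.9°, sin 64.9°) = (0.4242, 0.9056) and n = (−sin 64.9°, cos 64.9°) = (-0.9056, 0.4242). M is at the origin and N lies 31.6 along u from M, so N = 31.6·u = (13.40, 28.62). Tangency of A1 to both parallel lines with radius 10.8 puts E and D at M ± 10.8·n: E = (-9.780, 4.581), D = (9.780, -4.581). Equal radii place S and V the same way about N: S = N + 10.8·n = (3.625, 33.20), V = N − 10.8·n = (23.18, 24.03). Then cos ∠VDS = DV·DS / (|DV||DS|), giving 34.35°.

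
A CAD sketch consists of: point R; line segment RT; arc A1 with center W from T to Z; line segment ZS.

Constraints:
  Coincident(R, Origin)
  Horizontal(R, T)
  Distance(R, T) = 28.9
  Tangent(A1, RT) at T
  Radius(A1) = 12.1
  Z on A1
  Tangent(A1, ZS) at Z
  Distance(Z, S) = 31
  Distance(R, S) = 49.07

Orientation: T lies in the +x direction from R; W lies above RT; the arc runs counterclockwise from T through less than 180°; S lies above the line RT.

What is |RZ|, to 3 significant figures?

43.2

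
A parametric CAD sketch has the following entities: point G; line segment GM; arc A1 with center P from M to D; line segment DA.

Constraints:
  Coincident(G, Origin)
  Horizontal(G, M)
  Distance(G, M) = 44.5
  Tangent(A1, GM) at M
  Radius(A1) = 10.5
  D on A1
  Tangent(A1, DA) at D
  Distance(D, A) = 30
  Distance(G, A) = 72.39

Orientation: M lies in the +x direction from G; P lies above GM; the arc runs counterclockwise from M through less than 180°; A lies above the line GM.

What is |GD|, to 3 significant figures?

55.2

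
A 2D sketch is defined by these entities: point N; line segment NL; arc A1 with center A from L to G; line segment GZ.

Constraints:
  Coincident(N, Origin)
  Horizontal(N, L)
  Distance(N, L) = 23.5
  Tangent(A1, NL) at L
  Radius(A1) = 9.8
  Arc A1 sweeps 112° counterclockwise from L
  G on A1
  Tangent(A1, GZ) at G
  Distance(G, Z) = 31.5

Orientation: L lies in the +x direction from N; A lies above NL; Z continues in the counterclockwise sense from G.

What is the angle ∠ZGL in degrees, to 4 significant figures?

124.0°

N is at the origin; N and L share the same y with |NL| = 23.5 and L on the +x side, so L = (23.50, 0.000). The tangent condition forces AL to be normal to NL, so A = L + (0, 9.8) = (23.50, 9.800). On A1, L sits at bearing -90° from A; a 112° counterclockwise sweep puts G at bearing 22°, so G = A + 9.8·(cos 22°, sin 22°) = (32.59, 13.47). Since A1 is tangent to GZ there, AG ⟂ GZ, so GZ runs along (−sin 22°, cos 22°); with |GZ| = 31.5, Z = (20.79, 42.68). Then cos ∠ZGL = GZ·GL / (|GZ||GL|), giving 124.0°.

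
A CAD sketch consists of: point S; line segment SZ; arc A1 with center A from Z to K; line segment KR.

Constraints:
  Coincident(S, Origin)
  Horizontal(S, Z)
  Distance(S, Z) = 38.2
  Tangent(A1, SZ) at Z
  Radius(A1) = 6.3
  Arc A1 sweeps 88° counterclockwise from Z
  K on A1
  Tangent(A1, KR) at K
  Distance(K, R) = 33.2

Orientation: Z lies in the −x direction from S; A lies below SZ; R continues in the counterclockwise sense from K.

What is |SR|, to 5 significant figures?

60.214

S is at the origin; SZ is horizontal with |SZ| = 38.2 and Z on the −x side, so Z = (-38.200, 0.0000). Tangency of A1 to SZ means the radius AZ is perpendicular to SZ, so A = Z + (0, -6.3) = (-38.200, -6.3000). On A1, Z sits at bearing 90° from A; an 88° counterclockwise sweep puts K at bearing 178°, so K = A + 6.3·(cos 178°, sin 178°) = (-44.496, -6.0801). Since A1 is tangent to KR there, AK ⟂ KR, so KR runs along (−sin 178°, cos 178°); with |KR| = 33.2, R = (-45.655, -39.260). Then |SR| = |R − S| = 60.214.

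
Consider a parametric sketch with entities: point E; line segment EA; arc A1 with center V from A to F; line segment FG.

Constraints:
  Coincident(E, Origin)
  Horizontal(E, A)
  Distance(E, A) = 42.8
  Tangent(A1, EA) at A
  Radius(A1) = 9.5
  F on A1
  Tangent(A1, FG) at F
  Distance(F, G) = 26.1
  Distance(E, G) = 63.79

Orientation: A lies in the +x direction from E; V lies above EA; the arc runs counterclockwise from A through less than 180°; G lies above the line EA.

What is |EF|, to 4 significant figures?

53.10

Checks: |VF| = 9.500 ✓; ∠(VF, FG) = 90.00° ✓; |FG| = 26.10 ✓; |EG| = 63.79 ✓.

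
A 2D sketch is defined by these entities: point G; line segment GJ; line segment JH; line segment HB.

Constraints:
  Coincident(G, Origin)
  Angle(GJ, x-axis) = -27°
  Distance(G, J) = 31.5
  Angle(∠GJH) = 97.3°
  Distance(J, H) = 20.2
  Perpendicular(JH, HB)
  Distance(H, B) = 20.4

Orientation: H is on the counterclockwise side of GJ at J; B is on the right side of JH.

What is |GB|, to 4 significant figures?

57.03

∠GJH = 97.3°, so JH runs at -27.0° + (180° − 97.3°) = 55.70° from the x-axis; with |JH| = 20.2, H = J + 20.2·(cos 55.70°, sin 55.70°) = (39.45, 2.386). JH is perpendicular to HB; with |HB| = 20.4 on the right of JH, B = H + 20.4·(0.8261, -0.5635) = (56.30, -9.109). Then |GB| = |B − G| = 57.03.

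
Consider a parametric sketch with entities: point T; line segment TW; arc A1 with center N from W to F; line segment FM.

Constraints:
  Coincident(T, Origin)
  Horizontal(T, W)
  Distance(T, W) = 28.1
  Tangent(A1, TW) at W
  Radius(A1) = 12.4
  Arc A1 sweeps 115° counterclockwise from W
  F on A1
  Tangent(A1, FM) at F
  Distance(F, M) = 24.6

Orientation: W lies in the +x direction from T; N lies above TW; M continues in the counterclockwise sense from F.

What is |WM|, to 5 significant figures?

39.945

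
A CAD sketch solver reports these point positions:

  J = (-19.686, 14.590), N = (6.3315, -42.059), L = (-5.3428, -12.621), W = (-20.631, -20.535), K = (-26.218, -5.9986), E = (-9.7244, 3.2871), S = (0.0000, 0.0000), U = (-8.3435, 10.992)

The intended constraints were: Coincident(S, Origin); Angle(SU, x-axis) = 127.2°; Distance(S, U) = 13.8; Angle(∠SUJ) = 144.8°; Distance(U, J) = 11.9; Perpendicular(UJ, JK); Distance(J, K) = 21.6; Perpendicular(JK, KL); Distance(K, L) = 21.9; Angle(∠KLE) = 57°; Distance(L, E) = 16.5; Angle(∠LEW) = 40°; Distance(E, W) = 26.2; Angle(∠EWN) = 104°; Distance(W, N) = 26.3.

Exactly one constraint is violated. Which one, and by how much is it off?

Distance(W, N) = 26.3 — off by 8.20.

S = (0.00, 0.00) ✓; SU at 127.2° ✓; |SU| = 13.80 ✓; ∠SUJ = 144.8° ✓; |UJ| = 11.90 ✓; ∠(UJ, JK) = 90.00° ✓; |JK| = 21.60 ✓; ∠(JK, KL) = 90.00° ✓; |KL| = 21.90 ✓; ∠KLE = 57.00° ✓; |LE| = 16.50 ✓; ∠LEW = 40.00° ✓; |EW| = 26.20 ✓; ∠EWN = 104.0° ✓; |WN| = 34.50 ✗.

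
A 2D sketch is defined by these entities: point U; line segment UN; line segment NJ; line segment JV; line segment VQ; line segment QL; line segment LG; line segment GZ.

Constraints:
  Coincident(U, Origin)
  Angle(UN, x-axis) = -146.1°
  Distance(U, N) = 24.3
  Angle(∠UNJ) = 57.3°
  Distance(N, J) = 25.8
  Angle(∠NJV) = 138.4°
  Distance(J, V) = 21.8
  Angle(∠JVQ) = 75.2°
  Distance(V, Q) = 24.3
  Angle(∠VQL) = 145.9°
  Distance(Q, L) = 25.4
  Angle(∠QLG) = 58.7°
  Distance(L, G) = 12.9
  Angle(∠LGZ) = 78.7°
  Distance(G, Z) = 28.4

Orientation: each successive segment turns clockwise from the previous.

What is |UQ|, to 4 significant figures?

11.49

U is at the origin; UN runs at -146.1° with length 24.3, so N = (-20.17, -13.55). ∠UNJ = 57.3° gives NJ at 91.20° from the x-axis; with |NJ| = 25.8, J = (-20.71, 12.24). ∠NJV = 138.4° gives JV at 49.60° from the x-axis; with |JV| = 21.8, V = (-6.581, 28.84). ∠JVQ = 75.2° gives VQ at -55.20° from the x-axis; with |VQ| = 24.3, Q = (7.288, 8.889). Then |UQ| = |Q − U| = 11.49.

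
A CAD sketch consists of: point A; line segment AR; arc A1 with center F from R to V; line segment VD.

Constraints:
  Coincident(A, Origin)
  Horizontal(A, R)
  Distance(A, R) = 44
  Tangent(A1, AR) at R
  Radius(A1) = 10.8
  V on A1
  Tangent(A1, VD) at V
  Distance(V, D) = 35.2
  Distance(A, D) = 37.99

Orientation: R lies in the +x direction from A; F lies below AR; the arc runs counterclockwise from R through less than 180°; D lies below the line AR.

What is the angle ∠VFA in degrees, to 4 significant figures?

19.03°

A is at the origin; AR is horizontal with |AR| = 44.0 and R on the +x side, so R = (44.00, 0.000). Tangency of A1 to AR means the radius FR is perpendicular to AR, so F = R + (0, -10.8) = (44.00, -10.80). Since FV ⟂ VD (tangency), |FD| = √(10.8² + 35.2²) = 36.82 regardless of where V sits on A1. So D lies on both circle(A, 37.99) and circle(F, 36.82); the below-AR intersection is D = (15.85, -34.53). V is the foot of the tangent from D: V = (34.92, -4.946).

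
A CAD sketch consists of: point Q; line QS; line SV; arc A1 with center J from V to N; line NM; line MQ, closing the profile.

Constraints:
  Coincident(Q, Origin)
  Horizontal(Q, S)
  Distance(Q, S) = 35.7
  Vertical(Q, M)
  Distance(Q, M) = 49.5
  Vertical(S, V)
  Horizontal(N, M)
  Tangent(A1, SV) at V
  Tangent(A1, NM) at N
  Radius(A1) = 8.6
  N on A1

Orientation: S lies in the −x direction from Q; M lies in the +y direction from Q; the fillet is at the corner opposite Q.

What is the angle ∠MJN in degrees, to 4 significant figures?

72.39°

Q is at the origin; QS is horizontal with |QS| = 35.7 and S on the −x side, so S = (-35.70, 0.000). QM is vertical with |QM| = 49.5 and M on the +y side, so M = (0.000, 49.50). The virtual corner opposite Q is at (-35.70, 49.50). A1 meets SV tangentially, so JV is at right angles to SV and since A1 is tangent to NM there, JN ⟂ NM, with radius 8.6, so the center J sits 8.6 in from both sides at J = (-27.10, 40.90). That places the tangent points at V = (-35.70, 40.90) on SV and N = (-27.10, 49.50) on NM. Then cos ∠MJN = JM·JN / (|JM||JN|), giving 72.39°.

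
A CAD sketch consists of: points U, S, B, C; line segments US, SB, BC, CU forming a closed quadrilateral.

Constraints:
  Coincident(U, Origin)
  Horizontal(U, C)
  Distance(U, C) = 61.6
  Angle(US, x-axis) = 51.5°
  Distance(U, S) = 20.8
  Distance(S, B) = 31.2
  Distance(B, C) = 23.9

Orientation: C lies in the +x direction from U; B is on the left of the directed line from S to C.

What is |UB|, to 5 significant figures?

47.071

Checks: |SB| = 31.20 ✓; |BC| = 23.90 ✓.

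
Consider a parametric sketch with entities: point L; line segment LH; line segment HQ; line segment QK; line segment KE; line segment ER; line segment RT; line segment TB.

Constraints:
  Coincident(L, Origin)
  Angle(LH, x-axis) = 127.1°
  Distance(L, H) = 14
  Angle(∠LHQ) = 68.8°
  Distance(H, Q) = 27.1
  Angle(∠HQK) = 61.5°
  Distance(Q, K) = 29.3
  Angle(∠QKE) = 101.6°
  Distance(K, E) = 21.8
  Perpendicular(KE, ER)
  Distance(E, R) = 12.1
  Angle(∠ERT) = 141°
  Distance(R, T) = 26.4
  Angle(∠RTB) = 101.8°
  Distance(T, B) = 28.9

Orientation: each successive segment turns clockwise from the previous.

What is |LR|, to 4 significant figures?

10.65

∠QKE = 101.6° gives KE at 179.0° from the x-axis; with |KE| = 21.8, E = (-10.57, -9.623). KE is perpendicular to ER, so ER runs at 89.00°; with |ER| = 12.1, R = (-10.36, 2.475). Then |LR| = |R − L| = 10.65.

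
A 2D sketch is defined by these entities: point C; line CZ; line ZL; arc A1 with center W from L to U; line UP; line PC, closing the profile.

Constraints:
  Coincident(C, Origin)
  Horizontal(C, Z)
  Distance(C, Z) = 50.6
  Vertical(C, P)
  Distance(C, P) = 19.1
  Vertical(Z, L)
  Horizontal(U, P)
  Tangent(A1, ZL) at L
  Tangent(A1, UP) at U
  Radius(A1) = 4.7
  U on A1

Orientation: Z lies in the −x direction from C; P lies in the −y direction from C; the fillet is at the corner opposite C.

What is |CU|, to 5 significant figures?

49.715

C is at the origin; C and Z share the same y with |CZ| = 50.6 and Z on the −x side, so Z = (-50.600, 0.0000). C and P share the same x with |CP| = 19.1 and P on the −y side, so P = (0.0000, -19.100). The virtual corner opposite C is at (-50.600, -19.100). Tangency of A1 to ZL means the radius WL is perpendicular to ZL and since A1 is tangent to UP there, WU ⟂ UP, with radius 4.7, so the center W sits 4.7 in from both sides at W = (-45.900, -14.400). That places the tangent points at L = (-50.600, -14.400) on ZL and U = (-45.900, -19.100) on UP. Then |CU| = |U − C| = 49.715.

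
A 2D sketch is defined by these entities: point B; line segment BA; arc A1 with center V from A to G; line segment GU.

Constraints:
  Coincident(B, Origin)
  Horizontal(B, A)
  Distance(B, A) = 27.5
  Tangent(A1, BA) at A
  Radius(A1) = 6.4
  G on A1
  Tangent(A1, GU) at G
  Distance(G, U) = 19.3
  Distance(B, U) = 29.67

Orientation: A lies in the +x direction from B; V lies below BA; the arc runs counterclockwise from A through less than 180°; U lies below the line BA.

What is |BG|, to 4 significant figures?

21.84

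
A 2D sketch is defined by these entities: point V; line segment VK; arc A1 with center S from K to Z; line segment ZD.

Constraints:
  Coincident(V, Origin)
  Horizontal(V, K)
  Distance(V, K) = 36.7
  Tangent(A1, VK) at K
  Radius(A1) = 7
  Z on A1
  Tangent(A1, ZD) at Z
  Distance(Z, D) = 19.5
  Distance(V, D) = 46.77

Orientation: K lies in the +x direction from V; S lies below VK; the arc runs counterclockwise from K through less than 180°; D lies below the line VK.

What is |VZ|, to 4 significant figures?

31.74

Checks: |VK| = 36.70 ✓; |SZ| = 7.000 ✓; ∠(SZ, ZD) = 90.00° ✓; |ZD| = 19.50 ✓; |VD| = 46.77 ✓.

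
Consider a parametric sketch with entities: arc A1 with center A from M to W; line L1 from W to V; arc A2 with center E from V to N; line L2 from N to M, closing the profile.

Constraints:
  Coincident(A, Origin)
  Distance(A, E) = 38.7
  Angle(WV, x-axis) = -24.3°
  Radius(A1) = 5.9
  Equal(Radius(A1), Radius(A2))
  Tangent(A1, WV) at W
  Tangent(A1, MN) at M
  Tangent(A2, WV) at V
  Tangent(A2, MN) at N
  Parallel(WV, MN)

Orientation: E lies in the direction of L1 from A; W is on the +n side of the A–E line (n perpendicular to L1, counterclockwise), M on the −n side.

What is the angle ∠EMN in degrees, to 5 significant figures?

8.6683°

The slot axis is L1's direction at -24.3°, so u = (cos -24.3°, sin -24.3°) = (0.91140, -0.41151) and n = (−sin -24.3°, cos -24.3°) = (0.41151, 0.91140). A is at the origin and E lies 38.7 along u from A, so E = 38.7·u = (35.271, -15.926). Tangency of A1 to both parallel lines with radius 5.9 puts W and M at A ± 5.9·n: W = (2.4279, 5.3773), M = (-2.4279, -5.3773). Equal radii place V and N the same way about E: V = E + 5.9·n = (37.699, -10.548), N = E − 5.9·n = (32.843, -21.303). Then cos ∠EMN = ME·MN / (|ME||MN|), giving 8.6683°.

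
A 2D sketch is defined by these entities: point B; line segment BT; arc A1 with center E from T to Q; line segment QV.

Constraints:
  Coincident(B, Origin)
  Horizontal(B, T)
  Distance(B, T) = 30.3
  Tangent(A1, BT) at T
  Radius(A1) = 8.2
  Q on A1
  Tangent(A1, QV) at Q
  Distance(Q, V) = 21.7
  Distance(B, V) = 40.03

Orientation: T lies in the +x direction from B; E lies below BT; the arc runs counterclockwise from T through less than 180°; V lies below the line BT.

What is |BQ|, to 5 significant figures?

24.116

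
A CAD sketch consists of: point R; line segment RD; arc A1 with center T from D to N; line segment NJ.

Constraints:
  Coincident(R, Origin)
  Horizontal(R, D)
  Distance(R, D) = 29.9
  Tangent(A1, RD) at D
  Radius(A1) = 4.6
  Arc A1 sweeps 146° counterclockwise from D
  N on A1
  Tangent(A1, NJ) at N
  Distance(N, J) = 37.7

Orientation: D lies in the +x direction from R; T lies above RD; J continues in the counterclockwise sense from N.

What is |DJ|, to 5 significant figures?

41.142

R is at the origin; R and D share the same y with |RD| = 29.9 and D on the +x side, so D = (29.900, 0.0000). Tangency of A1 to RD means the radius TD is perpendicular to RD, so T = D + (0, 4.6) = (29.900, 4.6000). On A1, D sits at bearing -90° from T; a 146° counterclockwise sweep puts N at bearing 56°, so N = T + 4.6·(cos 56°, sin 56°) = (32.472, 8.4136). A1 meets NJ tangentially, so TN is at right angles to NJ, so NJ runs along (−sin 56°, cos 56°); with |NJ| = 37.7, J = (1.2176, 29.495). Then |DJ| = |J − D| = 41.142.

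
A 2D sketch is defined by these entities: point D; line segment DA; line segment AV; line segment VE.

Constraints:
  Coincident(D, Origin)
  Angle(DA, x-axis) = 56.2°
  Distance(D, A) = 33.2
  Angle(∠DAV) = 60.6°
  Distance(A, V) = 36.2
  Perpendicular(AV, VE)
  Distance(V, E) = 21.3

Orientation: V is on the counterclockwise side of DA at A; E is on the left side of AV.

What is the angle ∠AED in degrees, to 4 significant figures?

51.43°

∠DAV = 60.6°, so AV runs at 56.2° + (180° − 60.6°) = 175.6° from the x-axis; with |AV| = 36.2, V = A + 36.2·(cos 175.6°, sin 175.6°) = (-17.62, 30.37). AV ⟂ VE; with |VE| = 21.3 on the left of AV, E = V + 21.3·(-0.07672, -0.9971) = (-19.26, 9.129). Then cos ∠AED = EA·ED / (|EA||ED|), giving 51.43°.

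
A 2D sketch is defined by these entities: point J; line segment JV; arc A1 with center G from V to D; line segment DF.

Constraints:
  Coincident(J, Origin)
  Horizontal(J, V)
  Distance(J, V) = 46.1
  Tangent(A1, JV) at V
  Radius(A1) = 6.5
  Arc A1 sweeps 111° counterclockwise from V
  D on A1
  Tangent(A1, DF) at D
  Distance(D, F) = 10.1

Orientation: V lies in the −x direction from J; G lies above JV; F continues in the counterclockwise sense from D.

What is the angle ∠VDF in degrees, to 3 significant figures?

124°

J is at the origin; JV is horizontal with |JV| = 46.1 and V on the −x side, so V = (-46.1, 0.00). Tangency of A1 to JV means the radius GV is perpendicular to JV, so G = V + (0, 6.5) = (-46.1, 6.50). On A1, V sits at bearing -90° from G; a 111° counterclockwise sweep puts D at bearing 21°, so D = G + 6.5·(cos 21°, sin 21°) = (-40.0, 8.83). Tangency of A1 to DF means the radius GD is perpendicular to DF, so DF runs along (−sin 21°, cos 21°); with |DF| = 10.1, F = (-43.7, 18.3). Then cos ∠VDF = DV·DF / (|DV||DF|), giving 124°.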